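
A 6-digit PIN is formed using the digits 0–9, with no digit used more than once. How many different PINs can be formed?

151200

With no repetition, fill the 6 digits in order: 10 choices, then 9, down to 5.
10 × 9 × 8 × 7 × 6 × 5 = 151200.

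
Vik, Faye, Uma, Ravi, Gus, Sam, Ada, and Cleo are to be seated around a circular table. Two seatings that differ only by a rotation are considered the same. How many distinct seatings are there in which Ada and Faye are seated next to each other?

1440

Treat {Ada, Faye} as one unit (2 internal orders) and seat the resulting 7 units around the table: (6)! circular arrangements.
So 2 × (6)! = 2 × 720 = 1440.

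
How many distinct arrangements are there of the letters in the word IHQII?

The 5 letters of IHQII have repeats: I appearing 3 times.
The number of distinct arrangements is 5!/(3!) = 120/6 = 20.

20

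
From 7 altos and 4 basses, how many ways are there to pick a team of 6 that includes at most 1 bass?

91

Split by how many basses are chosen (0 through 1).
Sum: C(4,0)·C(7,6) + C(4,1)·C(7,5) = 7 + 84 = 91.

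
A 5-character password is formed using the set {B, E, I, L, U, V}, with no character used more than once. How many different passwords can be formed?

720

Choose and order 5 of the 6 symbols: the first character has 6 options, the next 5, and so on down to 2.
6 × 5 × 4 × 3 × 2 = 720.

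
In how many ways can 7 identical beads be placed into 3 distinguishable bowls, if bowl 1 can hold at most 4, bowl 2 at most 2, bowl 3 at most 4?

9

By stars and bars, unrestricted non-negative solutions to x_1+…+x_3 = 7 number C(7+2,2) = 36.
Subtract solutions that violate a single cap (substitute x_i' = x_i − (cap_i+1)): x_1 ≥ 5 gives C(4,2) = 6; x_2 ≥ 3 gives C(6,2) = 15; x_3 ≥ 5 gives C(4,2) = 6. Together 27.
No two caps can be exceeded simultaneously, so the pair terms are all 0.
By inclusion–exclusion the count is 36 − 27 + 0 = 9.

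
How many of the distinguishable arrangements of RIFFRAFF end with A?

105

Fix A in the last position and arrange the remaining 7 letters.
Those 7 letters have F appearing 4 times and R appearing twice, giving (7)!/(4!·2!) = 105.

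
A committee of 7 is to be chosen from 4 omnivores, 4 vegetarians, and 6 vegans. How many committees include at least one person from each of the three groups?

3184

Total 7-person selections from all 14: C(14,7) = 3432.
Subtract selections that omit an entire group: no omnivores → C(10,7) = 120; no vegetarians → C(10,7) = 120; no vegans → C(8,7) = 8.
Add back selections omitting two groups (i.e. drawn from a single group): C(4,7) + C(4,7) + C(6,7) = 0.
By inclusion–exclusion: 3432 − 248 + 0 = 3184.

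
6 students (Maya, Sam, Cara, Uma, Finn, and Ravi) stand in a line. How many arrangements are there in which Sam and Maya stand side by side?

Place the 4 others and the Sam-Maya pair as 5 objects in a line; the pair has 2 internal arrangements.
So the count is 2·(5)! = 240.

240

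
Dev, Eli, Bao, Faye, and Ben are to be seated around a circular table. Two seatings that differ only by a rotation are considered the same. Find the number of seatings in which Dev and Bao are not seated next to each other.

12

Without the restriction there are (4)! = 24 seatings.
Those with Dev next to Bao: fuse the pair into one unit and seat 4 units around a circle — 2·(3)! = 12.
Subtracting, 24 − 12 = 12.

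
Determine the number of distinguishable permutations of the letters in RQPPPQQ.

Letter multiplicities in RQPPPQQ: P×3, Q×3, R×1.
So there are 7! / (3!·3!) = 140 distinguishable arrangements.

140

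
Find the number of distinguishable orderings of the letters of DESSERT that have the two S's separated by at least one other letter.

900

There are 7!/(2!·2!) = 1260 arrangements of DESSERT in total.
Arrangements with the S's together: treat SS as one letter, giving (6)!/(2!) = 360.
Subtracting, 1260 − 360 = 900 arrangements keep the S's apart.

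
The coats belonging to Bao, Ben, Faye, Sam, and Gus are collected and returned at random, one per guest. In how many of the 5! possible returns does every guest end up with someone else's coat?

Let Aᵢ be the assignments in which guest i gets their own coat. We want the size of the complement of A₁∪…∪A_5.
By inclusion–exclusion this is Σ_{j=0}^{5} (−1)^j C(5,j)·(5−j)!.
Computing: 120 − 120 + 60 − 20 + 5 − 1 = 44.

44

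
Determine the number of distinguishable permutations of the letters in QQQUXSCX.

3360

Letter multiplicities in QQQUXSCX: C×1, Q×3, S×1, U×1, X×2.
The number of distinct arrangements is 8!/(3!·2!) = 40320/12 = 3360.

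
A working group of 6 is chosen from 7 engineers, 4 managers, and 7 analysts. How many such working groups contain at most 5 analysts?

18557

Split by how many analysts are chosen (0 through 5).
Sum: C(7,0)·C(11,6) + C(7,1)·C(11,5) + C(7,2)·C(11,4) + C(7,3)·C(11,3) + C(7,4)·C(11,2) + C(7,5)·C(11,1) = 462 + 3234 + 6930 + 5775 + 1925 + 231 = 18557.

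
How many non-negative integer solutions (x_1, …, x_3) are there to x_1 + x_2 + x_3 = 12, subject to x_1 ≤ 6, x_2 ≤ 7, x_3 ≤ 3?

Ignoring the caps, the number of non-negative solutions to x_1+…+x_3 = 12 is C(14,2) = 91.
Subtract solutions that violate a single cap (substitute x_i' = x_i − (cap_i+1)): x_1 ≥ 7 gives C(7,2) = 21; x_2 ≥ 8 gives C(6,2) = 15; x_3 ≥ 4 gives C(10,2) = 45. Together 81.
Add back pairs where two caps are both exceeded: 0 + 3 + 1 = 4.
By inclusion–exclusion the count is 91 − 81 + 4 = 14.

14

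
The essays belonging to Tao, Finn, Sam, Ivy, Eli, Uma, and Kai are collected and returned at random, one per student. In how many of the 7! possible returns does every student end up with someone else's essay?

1854

Let Aᵢ be the assignments in which student i gets their own essay. We want the size of the complement of A₁∪…∪A_7.
By inclusion–exclusion this is Σ_{j=0}^{7} (−1)^j C(7,j)·(7−j)!.
Computing: 5040 − 5040 + 2520 − 840 + 210 − 42 + 7 − 1 = 1854.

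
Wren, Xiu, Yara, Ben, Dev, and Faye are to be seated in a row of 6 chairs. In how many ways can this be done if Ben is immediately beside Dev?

240

Place the 4 others and the Ben-Dev pair as 5 objects in a line; the pair has 2 internal arrangements.
So the count is 2·(5)! = 240.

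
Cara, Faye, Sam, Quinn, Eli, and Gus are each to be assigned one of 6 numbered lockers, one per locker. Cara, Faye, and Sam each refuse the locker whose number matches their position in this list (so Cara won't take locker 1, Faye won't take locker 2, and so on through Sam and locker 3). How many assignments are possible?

Let Aᵢ (for i ∈ {1, 2, 3}) be the placements that put person i in their forbidden locker. Any j of these fix j positions, leaving (6−j)! ways to fill the rest, and there are C(3,j) ways to pick which j.
By inclusion–exclusion, the number of valid placements is Σ_{j=0}^{3} (−1)^j C(3,j)·(6−j)!.
Computing: 720 − 360 + 72 − 6 = 426.

426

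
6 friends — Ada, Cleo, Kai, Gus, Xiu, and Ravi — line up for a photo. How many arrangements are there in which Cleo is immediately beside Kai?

Glue Cleo and Kai into one block (2 internal orders), leaving 5 units to arrange in a row.
That gives 2 × 5! = 2 × 120 = 240.

240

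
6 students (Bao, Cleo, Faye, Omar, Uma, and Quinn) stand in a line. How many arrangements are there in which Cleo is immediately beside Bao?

Place the 4 others and the Cleo-Bao pair as 5 objects in a line; the pair has 2 internal arrangements.
That gives 2 × 5! = 2 × 120 = 240.

240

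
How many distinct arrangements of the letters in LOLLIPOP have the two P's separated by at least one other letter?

1260

There are 8!/(3!·2!·2!) = 1680 arrangements of LOLLIPOP in total.
If the two P's are adjacent, glue them into one block, leaving 7 items to arrange: (7)!/(3!·2!) = 420 ways.
Subtracting, 1680 − 420 = 1260 arrangements keep the P's apart.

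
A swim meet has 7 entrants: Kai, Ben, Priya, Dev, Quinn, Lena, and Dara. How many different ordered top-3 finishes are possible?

210

There are 7 choices for 1st place, 6 for 2nd, and 5 for 3rd.
That gives 7 × 6 × 5 = 210.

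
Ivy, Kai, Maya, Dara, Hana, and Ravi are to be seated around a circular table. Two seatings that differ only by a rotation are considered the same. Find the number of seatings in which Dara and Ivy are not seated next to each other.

All circular seatings of 6 people number (5)! = 120.
Those with Dara next to Ivy: fuse the pair into one unit and seat 5 units around a circle — 2·(4)! = 48.
Subtracting, 120 − 48 = 72.

72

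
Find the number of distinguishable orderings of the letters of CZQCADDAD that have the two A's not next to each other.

There are 9!/(3!·2!·2!) = 15120 arrangements of CZQCADDAD in total.
If the two A's are adjacent, glue them into one block, leaving 8 items to arrange: (8)!/(3!·2!) = 3360 ways.
Subtracting, 15120 − 3360 = 11760 arrangements keep the A's apart.

11760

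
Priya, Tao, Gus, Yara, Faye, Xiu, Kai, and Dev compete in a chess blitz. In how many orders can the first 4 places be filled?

1680

There are 8 choices for 1st place, 7 for 2nd, and so on down to 5 for position 4.
That gives 8 × 7 × 6 × 5 = 1680.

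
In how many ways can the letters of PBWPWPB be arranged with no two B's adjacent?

Total arrangements of PBWPWPB: 7!/(3!·2!·2!) = 210.
If the two B's are adjacent, glue them into one block, leaving 6 items to arrange: (6)!/(3!·2!) = 60 ways.
Subtracting, 210 − 60 = 150 arrangements keep the B's apart.

150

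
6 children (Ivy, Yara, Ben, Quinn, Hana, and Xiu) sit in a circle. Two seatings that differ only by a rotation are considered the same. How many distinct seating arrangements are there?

Fix one person's seat to break rotational symmetry; the remaining 5 people can be arranged in (5)! = 120 ways.

120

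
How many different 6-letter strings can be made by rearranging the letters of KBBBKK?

20

The 6 letters of KBBBKK have repeats: B appearing 3 times and K appearing 3 times.
The number of distinct arrangements is 6!/(3!·3!) = 720/36 = 20.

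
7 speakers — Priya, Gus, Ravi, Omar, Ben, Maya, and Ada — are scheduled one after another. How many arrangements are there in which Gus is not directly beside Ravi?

There are 7! = 5040 arrangements in all. If Gus and Ravi are adjacent, merging them into one block gives 2·(6)! = 1440 arrangements.
So 5040 − 1440 = 3600 arrangements keep them apart.

3600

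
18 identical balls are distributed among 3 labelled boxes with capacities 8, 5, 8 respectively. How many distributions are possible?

10

Without the upper bounds there are C(20,2) = 190 ways to split 18 among 3 boxes.
Subtract solutions that violate a single cap (substitute x_i' = x_i − (cap_i+1)): x_1 ≥ 9 gives C(11,2) = 55; x_2 ≥ 6 gives C(14,2) = 91; x_3 ≥ 9 gives C(11,2) = 55. Together 201.
Add back pairs where two caps are both exceeded: 10 + 1 + 10 = 21.
By inclusion–exclusion the count is 190 − 201 + 21 = 10.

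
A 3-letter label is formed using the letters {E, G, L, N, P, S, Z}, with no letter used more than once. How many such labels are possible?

Choose and order 3 of the 7 symbols: the first letter has 7 options, the next 6, then 5.
That product is 7 × 6 × 5 = 210.

210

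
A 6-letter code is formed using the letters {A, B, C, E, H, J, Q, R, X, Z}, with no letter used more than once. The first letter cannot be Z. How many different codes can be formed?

The first letter has 10−1 = 9 choices (anything except Z).
The remaining 5 letters are filled from the other 9 symbols without repetition: 9 × 8 × 7 × 6 × 5 = 15120.
Total: 9 × 15120 = 136080.

136080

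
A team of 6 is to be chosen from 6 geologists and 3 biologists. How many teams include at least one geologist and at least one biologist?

83

Unrestricted: C(9,6) = 84 ways to pick any 6 of the 9.
Subtract selections that omit an entire group: no geologists → C(3,6) = 0; no biologists → C(6,6) = 1.
Both groups omitted at once is impossible, so 84 − 1 = 83.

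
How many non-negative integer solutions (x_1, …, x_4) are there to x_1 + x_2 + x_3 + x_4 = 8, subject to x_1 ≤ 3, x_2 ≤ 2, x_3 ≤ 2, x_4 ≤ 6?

32

By stars and bars, unrestricted non-negative solutions to x_1+…+x_4 = 8 number C(8+3,3) = 165.
Subtract solutions that violate a single cap (substitute x_i' = x_i − (cap_i+1)): x_1 ≥ 4 gives C(7,3) = 35; x_2 ≥ 3 gives C(8,3) = 56; x_3 ≥ 3 gives C(8,3) = 56; x_4 ≥ 7 gives C(4,3) = 4. Together 151.
Add back pairs where two caps are both exceeded: 4 + 4 + 0 + 10 + 0 + 0 = 18.
By inclusion–exclusion the count is 165 − 151 + 18 = 32.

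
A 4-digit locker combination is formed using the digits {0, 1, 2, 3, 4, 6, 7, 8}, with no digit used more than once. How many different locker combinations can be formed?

This is a permutation of 4 out of 8: P(8,4) = 8!/4!.
8 × 7 × 6 × 5 = 1680.

1680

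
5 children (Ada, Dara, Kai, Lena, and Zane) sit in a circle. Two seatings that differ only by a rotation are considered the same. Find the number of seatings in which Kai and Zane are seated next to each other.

Glue Kai and Zane into a block (2 internal orders). Seating 4 units around a circle gives (3)! arrangements.
So 2 × (3)! = 2 × 6 = 12.

12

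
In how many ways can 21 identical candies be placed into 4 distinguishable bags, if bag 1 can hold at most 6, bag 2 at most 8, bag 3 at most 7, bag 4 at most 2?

10

Ignoring the caps, the number of non-negative solutions to x_1+…+x_4 = 21 is C(24,3) = 2024.
Subtract solutions that violate a single cap (substitute x_i' = x_i − (cap_i+1)): x_1 ≥ 7 gives C(17,3) = 680; x_2 ≥ 9 gives C(15,3) = 455; x_3 ≥ 8 gives C(16,3) = 560; x_4 ≥ 3 gives C(21,3) = 1330. Together 3025.
Add back pairs where two caps are both exceeded: 56 + 84 + 364 + 35 + 220 + 286 = 1045.
Subtract triples: 0 + 10 + 20 + 4 = 34.
By inclusion–exclusion the count is 2024 − 3025 + 1045 − 34 = 10.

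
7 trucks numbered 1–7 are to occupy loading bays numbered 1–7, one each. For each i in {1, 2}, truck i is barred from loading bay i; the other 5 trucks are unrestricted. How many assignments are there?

Let Aᵢ (for i ∈ {1, 2}) be the placements that put truck i in its forbidden loading bay. Any j of these fix j positions, leaving (7−j)! ways to fill the rest, and there are C(2,j) ways to pick which j.
By inclusion–exclusion, the number of valid placements is Σ_{j=0}^{2} (−1)^j C(2,j)·(7−j)!.
Computing: 5040 − 1440 + 120 = 3720.

3720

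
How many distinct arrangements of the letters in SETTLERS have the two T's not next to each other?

3780

There are 8!/(2!·2!·2!) = 5040 arrangements of SETTLERS in total.
If the two T's are adjacent, glue them into one block, leaving 7 items to arrange: (7)!/(2!·2!) = 1260 ways.
Hence 5040 − 1260 = 3780.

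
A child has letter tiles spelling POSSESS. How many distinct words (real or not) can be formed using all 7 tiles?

POSSESS has 7 letters with S appearing 4 times.
So there are 7! / (4!) = 210 distinguishable arrangements.

210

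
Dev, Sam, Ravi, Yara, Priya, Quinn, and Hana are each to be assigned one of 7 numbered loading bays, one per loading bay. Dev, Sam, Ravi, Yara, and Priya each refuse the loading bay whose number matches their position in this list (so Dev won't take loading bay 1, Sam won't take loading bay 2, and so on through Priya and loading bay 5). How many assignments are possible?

2428

Let Aᵢ (for 1 ≤ i ≤ 5) be the placements that put person i in their forbidden loading bay. Any j of these fix j positions, leaving (7−j)! ways to fill the rest, and there are C(5,j) ways to pick which j.
By inclusion–exclusion, the number of valid placements is Σ_{j=0}^{5} (−1)^j C(5,j)·(7−j)!.
Computing: 5040 − 3600 + 1200 − 240 + 30 − 2 = 2428.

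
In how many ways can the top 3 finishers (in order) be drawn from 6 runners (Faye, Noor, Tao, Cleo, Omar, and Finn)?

This is an ordered selection of 3 from 6: P(6,3).
That gives 6 × 5 × 4 = 120.

120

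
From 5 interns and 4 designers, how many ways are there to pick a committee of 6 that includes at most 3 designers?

74

Split by how many designers are chosen (0 through 3).
Sum: C(4,0)·C(5,6) + C(4,1)·C(5,5) + C(4,2)·C(5,4) + C(4,3)·C(5,3) = 0 + 4 + 30 + 40 = 74.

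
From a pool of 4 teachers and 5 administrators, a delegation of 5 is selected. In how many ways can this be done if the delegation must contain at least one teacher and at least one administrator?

Unrestricted: C(9,5) = 126 ways to pick any 5 of the 9.
Subtract selections that omit an entire group: no teachers → C(5,5) = 1; no administrators → C(4,5) = 0.
Both groups omitted at once is impossible, so 126 − 1 = 125.

125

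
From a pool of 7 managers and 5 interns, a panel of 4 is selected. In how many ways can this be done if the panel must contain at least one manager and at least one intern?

455

Total 4-person selections from all 12: C(12,4) = 495.
Subtract selections that omit an entire group: no managers → C(5,4) = 5; no interns → C(7,4) = 35.
Both groups omitted at once is impossible, so 495 − 40 = 455.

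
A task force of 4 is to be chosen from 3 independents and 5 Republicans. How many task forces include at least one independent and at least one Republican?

Total 4-person selections from all 8: C(8,4) = 70.
Subtract selections that omit an entire group: no independents → C(5,4) = 5; no Republicans → C(3,4) = 0.
Both groups omitted at once is impossible, so 70 − 5 = 65.

65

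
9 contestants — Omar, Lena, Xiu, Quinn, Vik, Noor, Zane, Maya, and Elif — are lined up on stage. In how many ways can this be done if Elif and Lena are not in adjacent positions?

There are 9! = 362880 arrangements in all. If Elif and Lena are adjacent, merging them into one block gives 2·(8)! = 80640 arrangements.
So 362880 − 80640 = 282240 arrangements keep them apart.

282240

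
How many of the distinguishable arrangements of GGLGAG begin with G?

With the first slot taken by G, it remains to arrange the other 5 letters (GLGAG).
Those 5 letters have G appearing 3 times, giving (5)!/(3!) = 20.

20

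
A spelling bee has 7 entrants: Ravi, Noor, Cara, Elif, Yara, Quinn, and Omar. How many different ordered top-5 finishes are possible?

2520

This is an ordered selection of 5 from 7: P(7,5).
That gives 7 × 6 × 5 × 4 × 3 = 2520.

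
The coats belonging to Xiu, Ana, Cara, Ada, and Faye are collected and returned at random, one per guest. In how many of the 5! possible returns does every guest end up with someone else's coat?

44

Count assignments avoiding every fixed point. For any j of the 5 guests fixed to their own coat, the other 5−j can be arranged in (5−j)! ways.
By inclusion–exclusion this is Σ_{j=0}^{5} (−1)^j C(5,j)·(5−j)!.
Computing: 120 − 120 + 60 − 20 + 5 − 1 = 44.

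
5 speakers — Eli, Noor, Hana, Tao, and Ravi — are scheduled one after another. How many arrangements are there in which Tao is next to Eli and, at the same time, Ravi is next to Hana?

24

Treat {Tao,Eli} as one block (2 orders) and {Ravi,Hana} as another (2 orders).
That leaves 3 units to arrange: 2 × 2 × 3! = 4 × 6 = 24.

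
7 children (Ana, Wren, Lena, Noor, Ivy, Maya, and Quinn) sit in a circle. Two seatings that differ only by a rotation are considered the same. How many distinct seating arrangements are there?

720

Fix one person's seat to break rotational symmetry; the remaining 6 people can be arranged in (6)! = 720 ways.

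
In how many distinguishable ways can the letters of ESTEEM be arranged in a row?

Letter multiplicities in ESTEEM: E×3, M×1, S×1, T×1.
The number of distinct arrangements is 6!/(3!) = 720/6 = 120.

120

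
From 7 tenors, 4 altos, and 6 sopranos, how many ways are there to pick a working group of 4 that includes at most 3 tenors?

2345

Split by how many tenors are chosen (0 through 3).
Sum: C(7,0)·C(10,4) + C(7,1)·C(10,3) + C(7,2)·C(10,2) + C(7,3)·C(10,1) = 210 + 840 + 945 + 350 = 2345.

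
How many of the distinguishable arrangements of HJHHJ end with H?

Fix H in the last position and arrange the remaining 4 letters.
Those 4 letters have H appearing twice and J appearing twice, giving (4)!/(2!·2!) = 6.

6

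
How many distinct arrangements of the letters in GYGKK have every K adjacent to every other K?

Treat the 2 copies of K as a single block. The multiset to arrange is then {KK, G, G, Y}, 4 items in all.
That gives (4)!/(2!) = 12 arrangements.

12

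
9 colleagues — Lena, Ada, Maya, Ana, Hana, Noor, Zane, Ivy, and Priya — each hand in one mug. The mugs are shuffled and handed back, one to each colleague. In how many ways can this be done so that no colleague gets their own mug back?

Let Aᵢ be the assignments in which colleague i gets their own mug. We want the size of the complement of A₁∪…∪A_9.
By inclusion–exclusion this is Σ_{j=0}^{9} (−1)^j C(9,j)·(9−j)!.
Computing: 362880 − 362880 + 181440 − 60480 + 15120 − 3024 + 504 − 72 + 9 − 1 = 133496.

133496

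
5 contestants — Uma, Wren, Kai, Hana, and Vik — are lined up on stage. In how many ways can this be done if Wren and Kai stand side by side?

48

Treat {Wren, Kai} as a single unit. There are 4 units to order, and the pair itself can be ordered 2 ways.
That gives 2 × 4! = 2 × 24 = 48.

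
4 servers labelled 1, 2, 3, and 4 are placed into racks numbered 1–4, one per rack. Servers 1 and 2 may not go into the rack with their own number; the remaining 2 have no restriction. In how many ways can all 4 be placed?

14

Let Aᵢ (for i ∈ {1, 2}) be the placements that put server i in its forbidden rack. Any j of these fix j positions, leaving (4−j)! ways to fill the rest, and there are C(2,j) ways to pick which j.
By inclusion–exclusion, the number of valid placements is Σ_{j=0}^{2} (−1)^j C(2,j)·(4−j)!.
Computing: 24 − 12 + 2 = 14.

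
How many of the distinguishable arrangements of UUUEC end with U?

Fix U in the last position and arrange the remaining 4 letters.
Those 4 letters have U appearing twice, giving (4)!/(2!) = 12.

12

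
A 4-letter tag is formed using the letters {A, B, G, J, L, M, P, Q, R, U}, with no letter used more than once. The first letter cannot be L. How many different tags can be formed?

The first letter has 10−1 = 9 choices (anything except L).
The remaining 3 letters are filled from the other 9 symbols without repetition: 9 × 8 × 7 = 504.
Total: 9 × 504 = 4536.

4536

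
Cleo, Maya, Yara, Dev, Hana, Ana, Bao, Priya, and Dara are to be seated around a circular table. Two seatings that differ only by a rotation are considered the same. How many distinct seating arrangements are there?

Seat Cleo anywhere (absorbing the rotational symmetry), then permute the other 8: (8)! = 40320.

40320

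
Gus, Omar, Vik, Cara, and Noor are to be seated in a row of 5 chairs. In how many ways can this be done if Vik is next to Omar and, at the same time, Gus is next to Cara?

Treat {Vik,Omar} as one block (2 orders) and {Gus,Cara} as another (2 orders).
That leaves 3 units to arrange: 2 × 2 × 3! = 4 × 6 = 24.

24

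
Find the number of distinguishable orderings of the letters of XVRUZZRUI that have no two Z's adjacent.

35280

Total arrangements of XVRUZZRUI: 9!/(2!·2!·2!) = 45360.
Arrangements with the Z's together: treat ZZ as one letter, giving (8)!/(2!·2!) = 10080.
Subtracting, 45360 − 10080 = 35280 arrangements keep the Z's apart.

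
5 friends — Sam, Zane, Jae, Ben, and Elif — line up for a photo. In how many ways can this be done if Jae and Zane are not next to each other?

72

There are 5! = 120 arrangements in all. If Jae and Zane are adjacent, merging them into one block gives 2·(4)! = 48 arrangements.
Complementary counting: 120 − 48 = 72.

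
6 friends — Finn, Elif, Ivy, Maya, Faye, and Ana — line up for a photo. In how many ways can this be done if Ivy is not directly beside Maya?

There are 6! = 720 arrangements in all. If Ivy and Maya are adjacent, merging them into one block gives 2·(5)! = 240 arrangements.
Complementary counting: 720 − 240 = 480.

480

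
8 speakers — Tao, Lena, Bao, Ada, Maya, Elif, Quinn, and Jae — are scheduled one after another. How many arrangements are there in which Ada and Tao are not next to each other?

30240

There are 8! = 40320 arrangements in all. If Ada and Tao are adjacent, merging them into one block gives 2·(7)! = 10080 arrangements.
Complementary counting: 40320 − 10080 = 30240.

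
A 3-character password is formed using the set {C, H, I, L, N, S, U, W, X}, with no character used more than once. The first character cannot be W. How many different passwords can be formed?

The first character has 9−1 = 8 choices (anything except W).
The remaining 2 characters are filled from the other 8 symbols without repetition: 8 × 7 = 56.
Total: 8 × 56 = 448.

448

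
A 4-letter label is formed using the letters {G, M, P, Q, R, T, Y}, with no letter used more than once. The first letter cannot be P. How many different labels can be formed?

The first letter has 7−1 = 6 choices (anything except P).
The remaining 3 letters are filled from the other 6 symbols without repetition: 6 × 5 × 4 = 120.
Total: 6 × 120 = 720.

720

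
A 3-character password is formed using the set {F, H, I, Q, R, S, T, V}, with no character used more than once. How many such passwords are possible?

336

This is a permutation of 3 out of 8: P(8,3) = 8!/5!.
8 × 7 × 6 = 336.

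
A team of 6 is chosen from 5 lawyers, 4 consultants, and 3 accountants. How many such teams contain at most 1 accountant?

462

Split by how many accountants are chosen (0 through 1).
Sum: C(3,0)·C(9,6) + C(3,1)·C(9,5) = 84 + 378 = 462.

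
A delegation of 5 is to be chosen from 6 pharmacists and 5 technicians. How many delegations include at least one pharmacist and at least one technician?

Unrestricted: C(11,5) = 462 ways to pick any 5 of the 11.
Selections missing a whole group: no pharmacists → C(5,5) = 1; no technicians → C(6,5) = 6.
Both groups omitted at once is impossible, so 462 − 7 = 455.

455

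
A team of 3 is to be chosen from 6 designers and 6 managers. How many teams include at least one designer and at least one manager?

With no constraint there are C(12,3) = 220 possible selections.
Subtract selections that omit an entire group: no designers → C(6,3) = 20; no managers → C(6,3) = 20.
Both groups omitted at once is impossible, so 220 − 40 = 180.

180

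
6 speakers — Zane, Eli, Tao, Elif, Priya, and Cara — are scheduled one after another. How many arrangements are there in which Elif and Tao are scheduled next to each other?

Glue Elif and Tao into one block (2 internal orders), leaving 5 units to arrange in a row.
So the count is 2·(5)! = 240.

240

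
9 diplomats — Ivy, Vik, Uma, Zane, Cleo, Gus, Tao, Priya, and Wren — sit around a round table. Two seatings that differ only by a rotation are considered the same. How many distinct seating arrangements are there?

Seat Ivy anywhere (absorbing the rotational symmetry), then permute the other 8: (8)! = 40320.

40320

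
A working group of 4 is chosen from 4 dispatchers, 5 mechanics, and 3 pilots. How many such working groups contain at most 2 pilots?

486

Split by how many pilots are chosen (0 through 2).
Sum: C(3,0)·C(9,4) + C(3,1)·C(9,3) + C(3,2)·C(9,2) = 126 + 252 + 108 = 486.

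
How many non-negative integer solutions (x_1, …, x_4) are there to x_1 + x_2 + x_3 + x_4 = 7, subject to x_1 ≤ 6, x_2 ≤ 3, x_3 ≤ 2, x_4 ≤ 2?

Without the upper bounds there are C(10,3) = 120 ways to split 7 among 4 variables.
Subtract solutions that violate a single cap (substitute x_i' = x_i − (cap_i+1)): x_1 ≥ 7 gives C(3,3) = 1; x_2 ≥ 4 gives C(6,3) = 20; x_3 ≥ 3 gives C(7,3) = 35; x_4 ≥ 3 gives C(7,3) = 35. Together 91.
Add back pairs where two caps are both exceeded: 0 + 0 + 0 + 1 + 1 + 4 = 6.
By inclusion–exclusion the count is 120 − 91 + 6 = 35.

35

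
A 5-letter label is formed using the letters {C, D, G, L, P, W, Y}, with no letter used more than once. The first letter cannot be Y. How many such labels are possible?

2160

The first letter has 7−1 = 6 choices (anything except Y).
The remaining 4 letters are filled from the other 6 symbols without repetition: 6 × 5 × 4 × 3 = 360.
Total: 6 × 360 = 2160.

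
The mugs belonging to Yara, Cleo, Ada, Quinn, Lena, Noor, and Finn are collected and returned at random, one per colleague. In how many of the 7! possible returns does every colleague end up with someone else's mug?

This is the derangement count D_7: permutations of 7 items with no fixed point.
By inclusion–exclusion this is Σ_{j=0}^{7} (−1)^j C(7,j)·(7−j)!.
Computing: 5040 − 5040 + 2520 − 840 + 210 − 42 + 7 − 1 = 1854.

1854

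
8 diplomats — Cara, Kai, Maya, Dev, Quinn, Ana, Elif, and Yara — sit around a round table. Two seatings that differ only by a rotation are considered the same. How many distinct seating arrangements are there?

5040

Seat Cara anywhere (absorbing the rotational symmetry), then permute the other 7: (7)! = 5040.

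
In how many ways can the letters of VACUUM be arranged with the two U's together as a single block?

120

Treat the 2 copies of U as a single block. The multiset to arrange is then {UU, A, C, M, V}, 5 items in all.
All 5 items are distinct, so there are (5)! = 120 arrangements.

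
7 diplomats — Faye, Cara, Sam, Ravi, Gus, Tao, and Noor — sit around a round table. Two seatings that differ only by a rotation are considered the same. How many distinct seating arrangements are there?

Around a circle, 7 distinct people have 7!/7 = (6)! = 720 rotationally distinct seatings.

720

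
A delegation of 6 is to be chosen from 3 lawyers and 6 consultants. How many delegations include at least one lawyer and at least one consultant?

83

Total 6-person selections from all 9: C(9,6) = 84.
Subtract selections that omit an entire group: no lawyers → C(6,6) = 1; no consultants → C(3,6) = 0.
Both groups omitted at once is impossible, so 84 − 1 = 83.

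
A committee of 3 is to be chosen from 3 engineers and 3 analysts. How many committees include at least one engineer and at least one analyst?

18

Unrestricted: C(6,3) = 20 ways to pick any 3 of the 6.
Subtract selections that omit an entire group: no engineers → C(3,3) = 1; no analysts → C(3,3) = 1.
Both groups omitted at once is impossible, so 20 − 2 = 18.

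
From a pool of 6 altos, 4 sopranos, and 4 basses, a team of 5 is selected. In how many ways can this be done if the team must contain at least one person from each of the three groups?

Total 5-person selections from all 14: C(14,5) = 2002.
Subtract selections that omit an entire group: no altos → C(8,5) = 56; no sopranos → C(10,5) = 252; no basses → C(10,5) = 252.
Add back selections omitting two groups (i.e. drawn from a single group): C(6,5) + C(4,5) + C(4,5) = 6.
By inclusion–exclusion: 2002 − 560 + 6 = 1448.

1448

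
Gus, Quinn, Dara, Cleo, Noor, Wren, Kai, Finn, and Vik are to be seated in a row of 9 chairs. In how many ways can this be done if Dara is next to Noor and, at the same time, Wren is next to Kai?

Treat {Dara,Noor} as one block (2 orders) and {Wren,Kai} as another (2 orders).
That leaves 7 units to arrange: 2 × 2 × 7! = 4 × 5040 = 20160.

20160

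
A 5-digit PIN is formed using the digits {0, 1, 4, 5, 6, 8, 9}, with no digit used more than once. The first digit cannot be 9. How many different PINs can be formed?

The first digit has 7−1 = 6 choices (anything except 9).
The remaining 4 digits are filled from the other 6 symbols without repetition: 6 × 5 × 4 × 3 = 360.
Total: 6 × 360 = 2160.

2160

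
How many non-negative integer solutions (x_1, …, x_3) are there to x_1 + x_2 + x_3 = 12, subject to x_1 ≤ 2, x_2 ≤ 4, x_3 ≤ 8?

6

By stars and bars, unrestricted non-negative solutions to x_1+…+x_3 = 12 number C(12+2,2) = 91.
Subtract solutions that violate a single cap (substitute x_i' = x_i − (cap_i+1)): x_1 ≥ 3 gives C(11,2) = 55; x_2 ≥ 5 gives C(9,2) = 36; x_3 ≥ 9 gives C(5,2) = 10. Together 101.
Add back pairs where two caps are both exceeded: 15 + 1 + 0 = 16.
By inclusion–exclusion the count is 91 − 101 + 16 = 6.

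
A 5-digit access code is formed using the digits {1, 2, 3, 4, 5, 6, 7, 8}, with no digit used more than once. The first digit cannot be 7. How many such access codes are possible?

5880

The first digit has 8−1 = 7 choices (anything except 7).
The remaining 4 digits are filled from the other 7 symbols without repetition: 7 × 6 × 5 × 4 = 840.
Total: 7 × 840 = 5880.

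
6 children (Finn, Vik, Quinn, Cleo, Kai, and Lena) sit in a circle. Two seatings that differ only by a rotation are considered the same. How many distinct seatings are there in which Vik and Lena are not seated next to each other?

72

All circular seatings of 6 people number (5)! = 120.
Seatings with Vik beside Lena: treat them as a block with 2 internal orders, giving 2 × (4)! = 48.
Subtracting, 120 − 48 = 72.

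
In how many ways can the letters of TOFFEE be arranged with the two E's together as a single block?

60

Treat the 2 copies of E as a single block. The multiset to arrange is then {EE, F, F, O, T}, 5 items in all.
That gives (5)!/(2!) = 60 arrangements.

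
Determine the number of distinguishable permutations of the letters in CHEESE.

CHEESE has 6 letters with E appearing 3 times.
So there are 6! / (3!) = 120 distinguishable arrangements.

120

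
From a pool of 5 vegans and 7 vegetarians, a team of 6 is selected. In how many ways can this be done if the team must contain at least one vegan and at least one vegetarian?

Unrestricted: C(12,6) = 924 ways to pick any 6 of the 12.
Selections missing a whole group: no vegans → C(7,6) = 7; no vegetarians → C(5,6) = 0.
Both groups omitted at once is impossible, so 924 − 7 = 917.

917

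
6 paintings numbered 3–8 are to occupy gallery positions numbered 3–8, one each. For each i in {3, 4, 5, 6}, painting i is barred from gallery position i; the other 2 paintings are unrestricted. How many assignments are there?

Let Aᵢ (for 3 ≤ i ≤ 6) be the placements that put painting i in its forbidden gallery position. Any j of these fix j positions, leaving (6−j)! ways to fill the rest, and there are C(4,j) ways to pick which j.
By inclusion–exclusion, the number of valid placements is Σ_{j=0}^{4} (−1)^j C(4,j)·(6−j)!.
Computing: 720 − 480 + 144 − 24 + 2 = 362.

362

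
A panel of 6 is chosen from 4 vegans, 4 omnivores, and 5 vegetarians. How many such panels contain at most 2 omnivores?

Split by how many omnivores are chosen (0 through 2).
Sum: C(4,0)·C(9,6) + C(4,1)·C(9,5) + C(4,2)·C(9,4) = 84 + 504 + 756 = 1344.

1344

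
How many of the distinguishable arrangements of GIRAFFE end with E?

360

With the last slot taken by E, it remains to arrange the other 6 letters (GIRAFF).
Those 6 letters have F appearing twice, giving (6)!/(2!) = 360.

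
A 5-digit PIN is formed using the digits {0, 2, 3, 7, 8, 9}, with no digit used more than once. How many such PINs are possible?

720

Choose and order 5 of the 6 symbols: the first digit has 6 options, the next 5, and so on down to 2.
6 × 5 × 4 × 3 × 2 = 720.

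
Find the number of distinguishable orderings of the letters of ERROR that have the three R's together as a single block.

6

Treat the 3 copies of R as a single block. The multiset to arrange is then {RRR, E, O}, 3 items in all.
All 3 items are distinct, so there are (3)! = 6 arrangements.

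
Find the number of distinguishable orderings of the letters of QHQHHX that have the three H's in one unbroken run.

12

Treat the 3 copies of H as a single block. The multiset to arrange is then {HHH, Q, Q, X}, 4 items in all.
That gives (4)!/(2!) = 12 arrangements.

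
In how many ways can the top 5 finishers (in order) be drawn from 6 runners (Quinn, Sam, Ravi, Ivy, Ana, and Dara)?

There are 6 choices for 1st place, 5 for 2nd, and so on down to 2 for position 5.
That gives 6 × 5 × 4 × 3 × 2 = 720.

720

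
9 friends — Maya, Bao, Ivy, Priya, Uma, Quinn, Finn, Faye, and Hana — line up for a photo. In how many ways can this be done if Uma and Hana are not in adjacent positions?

Of the 9! = 362880 arrangements, those with Uma and Hana adjacent number 2 × 8! = 80640 (treat the pair as a block with 2 internal orders).
So 362880 − 80640 = 282240 arrangements keep them apart.

282240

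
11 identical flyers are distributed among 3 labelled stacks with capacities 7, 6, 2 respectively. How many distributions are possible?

Without the upper bounds there are C(13,2) = 78 ways to split 11 among 3 stacks.
Subtract solutions that violate a single cap (substitute x_i' = x_i − (cap_i+1)): x_1 ≥ 8 gives C(5,2) = 10; x_2 ≥ 7 gives C(6,2) = 15; x_3 ≥ 3 gives C(10,2) = 45. Together 70.
Add back pairs where two caps are both exceeded: 0 + 1 + 3 = 4.
By inclusion–exclusion the count is 78 − 70 + 4 = 12.

12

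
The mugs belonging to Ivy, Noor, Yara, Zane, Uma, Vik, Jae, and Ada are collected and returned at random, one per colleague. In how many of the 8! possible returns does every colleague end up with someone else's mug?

14833

Let Aᵢ be the assignments in which colleague i gets their own mug. We want the size of the complement of A₁∪…∪A_8.
By inclusion–exclusion this is Σ_{j=0}^{8} (−1)^j C(8,j)·(8−j)!.
Computing: 40320 − 40320 + 20160 − 6720 + 1680 − 336 + 56 − 8 + 1 = 14833.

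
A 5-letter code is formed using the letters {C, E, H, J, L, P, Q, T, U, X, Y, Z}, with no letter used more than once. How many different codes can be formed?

95040

This is a permutation of 5 out of 12: P(12,5) = 12!/7!.
12 × 11 × 10 × 9 × 8 = 95040.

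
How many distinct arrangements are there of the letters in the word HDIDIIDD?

280

HDIDIIDD has 8 letters with D appearing 4 times and I appearing 3 times.
So there are 8! / (4!·3!) = 280 distinguishable arrangements.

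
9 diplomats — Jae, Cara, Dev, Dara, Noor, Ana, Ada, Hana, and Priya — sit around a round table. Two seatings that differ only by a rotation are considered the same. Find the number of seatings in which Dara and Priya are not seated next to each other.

Without the restriction there are (8)! = 40320 seatings.
Seatings with Dara beside Priya: treat them as a block with 2 internal orders, giving 2 × (7)! = 10080.
Subtracting, 40320 − 10080 = 30240.

30240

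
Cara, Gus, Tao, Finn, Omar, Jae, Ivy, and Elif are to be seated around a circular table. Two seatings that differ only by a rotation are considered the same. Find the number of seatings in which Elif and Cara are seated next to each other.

1440

Treat {Elif, Cara} as one unit (2 internal orders) and seat the resulting 7 units around the table: (6)! circular arrangements.
So 2 × (6)! = 2 × 720 = 1440.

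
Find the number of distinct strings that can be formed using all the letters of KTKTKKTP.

280

KTKTKKTP has 8 letters with K appearing 4 times and T appearing 3 times.
So there are 8! / (4!·3!) = 280 distinguishable arrangements.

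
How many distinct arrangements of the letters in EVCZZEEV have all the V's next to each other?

Treat the 2 copies of V as a single block. The multiset to arrange is then {VV, C, E, E, E, Z, Z}, 7 items in all.
That gives (7)!/(3!·2!) = 420 arrangements.

420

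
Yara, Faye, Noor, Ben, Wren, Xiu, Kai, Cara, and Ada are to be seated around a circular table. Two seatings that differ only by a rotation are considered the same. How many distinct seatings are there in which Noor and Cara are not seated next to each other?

30240

Without the restriction there are (8)! = 40320 seatings.
Seatings with Noor beside Cara: treat them as a block with 2 internal orders, giving 2 × (7)! = 10080.
Subtracting, 40320 − 10080 = 30240.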